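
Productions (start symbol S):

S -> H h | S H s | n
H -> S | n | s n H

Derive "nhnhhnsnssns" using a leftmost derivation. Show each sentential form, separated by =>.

S => SHs => SHsHs => HhHsHs => nhHsHs => nhSsHs => nhSHssHs => nhSHsHssHs => nhHhHsHssHs => nhShHsHssHs => nhHhhHsHssHs => nhnhhHsHssHs => nhnhhnsHssHs => nhnhhnsnssHs => nhnhhnsnssns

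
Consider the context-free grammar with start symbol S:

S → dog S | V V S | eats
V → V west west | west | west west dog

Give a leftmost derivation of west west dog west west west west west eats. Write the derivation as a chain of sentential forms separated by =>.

S => V V S => west west dog V S => west west dog west S => west west dog west V V S => west west dog west west V S => west west dog west west V west west S => west west dog west west west west west S => west west dog west west west west west eats

S => V V S   [S → V V S]
V V S => west west dog V S   [V → west west dog]
west west dog V S => west west dog west S   [V → west]
west west dog west S => west west dog west V V S   [S → V V S]
west west dog west V V S => west west dog west west V S   [V → west]
west west dog west west V S => west west dog west west V west west S   [V → V west west]
west west dog west west V west west S => west west dog west west west west west S   [V → west]
west west dog west west west west west S => west west dog west west west west west eats   [S → eats]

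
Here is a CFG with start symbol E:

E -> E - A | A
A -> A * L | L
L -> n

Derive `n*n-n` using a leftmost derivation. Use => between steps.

E => E-A => A-A => A*L-A => L*L-A => n*L-A => n*n-A => n*n-L => n*n-n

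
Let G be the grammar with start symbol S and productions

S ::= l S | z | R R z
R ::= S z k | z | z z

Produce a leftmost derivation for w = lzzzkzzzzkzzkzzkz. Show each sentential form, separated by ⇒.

S⇒RRz⇒SzkRz⇒lSzkRz⇒lRRzzkRz⇒lzRzzkRz⇒lzSzkzzkRz⇒lzRRzzkzzkRz⇒lzSzkRzzkzzkRz⇒lzzzkRzzkzzkRz⇒lzzzkzzzzkzzkRz⇒lzzzkzzzzkzzkSzkz⇒lzzzkzzzzkzzkzzkz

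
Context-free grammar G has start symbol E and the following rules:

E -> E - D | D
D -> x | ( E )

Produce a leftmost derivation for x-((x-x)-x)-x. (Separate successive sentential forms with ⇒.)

E ⇒ E-D ⇒ E-D-D ⇒ D-D-D ⇒ x-D-D ⇒ x-(E)-D ⇒ x-(E-D)-D ⇒ x-(D-D)-D ⇒ x-((E)-D)-D ⇒ x-((E-D)-D)-D ⇒ x-((D-D)-D)-D ⇒ x-((x-D)-D)-D ⇒ x-((x-x)-D)-D ⇒ x-((x-x)-x)-D ⇒ x-((x-x)-x)-x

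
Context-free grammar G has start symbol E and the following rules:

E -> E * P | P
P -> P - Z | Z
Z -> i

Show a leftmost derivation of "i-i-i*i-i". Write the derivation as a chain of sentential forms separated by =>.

E => E*P   [E -> E * P]
E*P => P*P   [E -> P]
P*P => P-Z*P   [P -> P - Z]
P-Z*P => P-Z-Z*P   [P -> P - Z]
P-Z-Z*P => Z-Z-Z*P   [P -> Z]
Z-Z-Z*P => i-Z-Z*P   [Z -> i]
i-Z-Z*P => i-i-Z*P   [Z -> i]
i-i-Z*P => i-i-i*P   [Z -> i]
i-i-i*P => i-i-i*P-Z   [P -> P - Z]
i-i-i*P-Z => i-i-i*Z-Z   [P -> Z]
i-i-i*Z-Z => i-i-i*i-Z   [Z -> i]
i-i-i*i-Z => i-i-i*i-i   [Z -> i]

E => E*P => P*P => P-Z*P => P-Z-Z*P => Z-Z-Z*P => i-Z-Z*P => i-i-Z*P => i-i-i*P => i-i-i*P-Z => i-i-i*Z-Z => i-i-i*i-Z => i-i-i*i-i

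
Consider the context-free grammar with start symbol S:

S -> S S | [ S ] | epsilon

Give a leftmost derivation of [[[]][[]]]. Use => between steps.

S => [S]   [S -> [ S ]]
[S] => [SS]   [S -> S S]
[SS] => [SSS]   [S -> S S]
[SSS] => [[S]SS]   [S -> [ S ]]
[[S]SS] => [[SS]SS]   [S -> S S]
[[SS]SS] => [[[S]S]SS]   [S -> [ S ]]
[[[S]S]SS] => [[[]S]SS]   [S -> epsilon]
[[[]S]SS] => [[[]]SS]   [S -> epsilon]
[[[]]SS] => [[[]][S]S]   [S -> [ S ]]
[[[]][S]S] => [[[]][[S]]S]   [S -> [ S ]]
[[[]][[S]]S] => [[[]][[]]S]   [S -> epsilon]
[[[]][[]]S] => [[[]][[]]]   [S -> epsilon]

S=>[S]=>[SS]=>[SSS]=>[[S]SS]=>[[SS]SS]=>[[[S]S]SS]=>[[[]S]SS]=>[[[]]SS]=>[[[]][S]S]=>[[[]][[S]]S]=>[[[]][[]]S]=>[[[]][[]]]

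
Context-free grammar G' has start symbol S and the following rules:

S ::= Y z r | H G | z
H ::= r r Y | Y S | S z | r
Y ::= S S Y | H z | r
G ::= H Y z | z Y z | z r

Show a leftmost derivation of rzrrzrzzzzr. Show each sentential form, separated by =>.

S => HG => SzG => HGzG => rGzG => rzYzzG => rzHzzzG => rzYSzzzG => rzrSzzzG => rzrYzrzzzG => rzrrzrzzzG => rzrrzrzzzzr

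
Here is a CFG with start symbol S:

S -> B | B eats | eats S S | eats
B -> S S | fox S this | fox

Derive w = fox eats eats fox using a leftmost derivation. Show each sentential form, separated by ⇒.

S ⇒ B ⇒ S S ⇒ B S ⇒ S S S ⇒ B eats S S ⇒ fox eats S S ⇒ fox eats eats S ⇒ fox eats eats B ⇒ fox eats eats fox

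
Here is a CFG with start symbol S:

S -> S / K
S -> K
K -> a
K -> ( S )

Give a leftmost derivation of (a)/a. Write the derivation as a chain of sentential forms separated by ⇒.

S ⇒ S/K   [S -> S / K]
S/K ⇒ K/K   [S -> K]
K/K ⇒ (S)/K   [K -> ( S )]
(S)/K ⇒ (K)/K   [S -> K]
(K)/K ⇒ (a)/K   [K -> a]
(a)/K ⇒ (a)/a   [K -> a]

S⇒S/K⇒K/K⇒(S)/K⇒(K)/K⇒(a)/K⇒(a)/a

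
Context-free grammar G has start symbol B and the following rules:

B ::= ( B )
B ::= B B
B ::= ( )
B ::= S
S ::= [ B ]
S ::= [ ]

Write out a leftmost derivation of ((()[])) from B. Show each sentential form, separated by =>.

B => (B)   [B ::= ( B )]
(B) => ((B))   [B ::= ( B )]
((B)) => ((BB))   [B ::= B B]
((BB)) => ((()B))   [B ::= ( )]
((()B)) => ((()S))   [B ::= S]
((()S)) => ((()[]))   [S ::= [ ]]

B => (B) => ((B)) => ((BB)) => ((()B)) => ((()S)) => ((()[]))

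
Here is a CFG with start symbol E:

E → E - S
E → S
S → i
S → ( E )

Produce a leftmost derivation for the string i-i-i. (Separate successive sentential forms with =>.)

E=>E-S=>E-S-S=>S-S-S=>i-S-S=>i-i-S=>i-i-i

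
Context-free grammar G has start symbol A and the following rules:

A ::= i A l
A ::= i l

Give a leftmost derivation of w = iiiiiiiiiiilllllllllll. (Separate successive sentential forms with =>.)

A => iAl   [A ::= i A l]
iAl => iiAll   [A ::= i A l]
iiAll => iiiAlll   [A ::= i A l]
iiiAlll => iiiiAllll   [A ::= i A l]
iiiiAllll => iiiiiAlllll   [A ::= i A l]
iiiiiAlllll => iiiiiiAllllll   [A ::= i A l]
iiiiiiAllllll => iiiiiiiAlllllll   [A ::= i A l]
iiiiiiiAlllllll => iiiiiiiiAllllllll   [A ::= i A l]
iiiiiiiiAllllllll => iiiiiiiiiAlllllllll   [A ::= i A l]
iiiiiiiiiAlllllllll => iiiiiiiiiiAllllllllll   [A ::= i A l]
iiiiiiiiiiAllllllllll => iiiiiiiiiiilllllllllll   [A ::= i l]

A => iAl => iiAll => iiiAlll => iiiiAllll => iiiiiAlllll => iiiiiiAllllll => iiiiiiiAlllllll => iiiiiiiiAllllllll => iiiiiiiiiAlllllllll => iiiiiiiiiiAllllllllll => iiiiiiiiiiilllllllllll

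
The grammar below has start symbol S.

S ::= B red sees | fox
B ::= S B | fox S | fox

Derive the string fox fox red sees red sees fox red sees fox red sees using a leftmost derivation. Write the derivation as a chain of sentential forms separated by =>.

S => B red sees => S B red sees => B red sees B red sees => S B red sees B red sees => B red sees B red sees B red sees => fox S red sees B red sees B red sees => fox B red sees red sees B red sees B red sees => fox fox red sees red sees B red sees B red sees => fox fox red sees red sees fox red sees B red sees => fox fox red sees red sees fox red sees fox red sees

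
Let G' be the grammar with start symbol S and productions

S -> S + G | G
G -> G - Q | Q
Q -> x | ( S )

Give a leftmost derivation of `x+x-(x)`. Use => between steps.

S => S+G => G+G => Q+G => x+G => x+G-Q => x+Q-Q => x+x-Q => x+x-(S) => x+x-(G) => x+x-(Q) => x+x-(x)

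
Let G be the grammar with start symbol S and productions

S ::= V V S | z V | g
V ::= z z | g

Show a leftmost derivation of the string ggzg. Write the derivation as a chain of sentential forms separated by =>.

S => VVS => gVS => ggS => ggzV => ggzg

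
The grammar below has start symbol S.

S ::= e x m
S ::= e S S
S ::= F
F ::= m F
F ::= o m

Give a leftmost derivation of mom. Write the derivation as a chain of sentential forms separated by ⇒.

S ⇒ F ⇒ mF ⇒ mom

S ⇒ F   [S ::= F]
F ⇒ mF   [F ::= m F]
mF ⇒ mom   [F ::= o m]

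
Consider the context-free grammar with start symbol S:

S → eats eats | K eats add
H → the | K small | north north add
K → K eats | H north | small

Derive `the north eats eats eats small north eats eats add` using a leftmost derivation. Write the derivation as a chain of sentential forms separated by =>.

S => K eats add => K eats eats add => H north eats eats add => K small north eats eats add => K eats small north eats eats add => K eats eats small north eats eats add => K eats eats eats small north eats eats add => H north eats eats eats small north eats eats add => the north eats eats eats small north eats eats add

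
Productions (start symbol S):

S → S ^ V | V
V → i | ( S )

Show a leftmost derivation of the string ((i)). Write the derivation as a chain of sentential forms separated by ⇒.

S ⇒ V ⇒ (S) ⇒ (V) ⇒ ((S)) ⇒ ((V)) ⇒ ((i))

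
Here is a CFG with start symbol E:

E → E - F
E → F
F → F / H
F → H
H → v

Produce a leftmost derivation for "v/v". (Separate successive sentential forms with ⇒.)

E ⇒ F ⇒ F/H ⇒ H/H ⇒ v/H ⇒ v/v

E ⇒ F   [E → F]
F ⇒ F/H   [F → F / H]
F/H ⇒ H/H   [F → H]
H/H ⇒ v/H   [H → v]
v/H ⇒ v/v   [H → v]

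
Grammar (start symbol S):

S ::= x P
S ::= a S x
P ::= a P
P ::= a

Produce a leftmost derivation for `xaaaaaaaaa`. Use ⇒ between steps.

S ⇒ xP ⇒ xaP ⇒ xaaP ⇒ xaaaP ⇒ xaaaaP ⇒ xaaaaaP ⇒ xaaaaaaP ⇒ xaaaaaaaP ⇒ xaaaaaaaaP ⇒ xaaaaaaaaa

S ⇒ xP   [S ::= x P]
xP ⇒ xaP   [P ::= a P]
xaP ⇒ xaaP   [P ::= a P]
xaaP ⇒ xaaaP   [P ::= a P]
xaaaP ⇒ xaaaaP   [P ::= a P]
xaaaaP ⇒ xaaaaaP   [P ::= a P]
xaaaaaP ⇒ xaaaaaaP   [P ::= a P]
xaaaaaaP ⇒ xaaaaaaaP   [P ::= a P]
xaaaaaaaP ⇒ xaaaaaaaaP   [P ::= a P]
xaaaaaaaaP ⇒ xaaaaaaaaa   [P ::= a]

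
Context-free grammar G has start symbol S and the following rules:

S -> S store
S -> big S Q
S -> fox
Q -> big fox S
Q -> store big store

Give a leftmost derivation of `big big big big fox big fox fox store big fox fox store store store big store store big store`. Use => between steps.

S => big S Q => big big S Q Q => big big S store Q Q => big big S store store Q Q => big big big S Q store store Q Q => big big big big S Q Q store store Q Q => big big big big fox Q Q store store Q Q => big big big big fox big fox S Q store store Q Q => big big big big fox big fox S store Q store store Q Q => big big big big fox big fox fox store Q store store Q Q => big big big big fox big fox fox store big fox S store store Q Q => big big big big fox big fox fox store big fox fox store store Q Q => big big big big fox big fox fox store big fox fox store store store big store Q => big big big big fox big fox fox store big fox fox store store store big store store big store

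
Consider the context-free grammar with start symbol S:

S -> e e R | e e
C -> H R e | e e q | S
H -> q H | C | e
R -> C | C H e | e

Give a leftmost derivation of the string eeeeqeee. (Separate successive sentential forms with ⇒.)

S ⇒ eeR   [S -> e e R]
eeR ⇒ eeCHe   [R -> C H e]
eeCHe ⇒ eeeeqHe   [C -> e e q]
eeeeqHe ⇒ eeeeqCe   [H -> C]
eeeeqCe ⇒ eeeeqSe   [C -> S]
eeeeqSe ⇒ eeeeqeee   [S -> e e]

S ⇒ eeR ⇒ eeCHe ⇒ eeeeqHe ⇒ eeeeqCe ⇒ eeeeqSe ⇒ eeeeqeee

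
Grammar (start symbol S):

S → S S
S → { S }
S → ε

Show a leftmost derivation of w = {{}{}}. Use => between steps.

S => {S}   [S → { S }]
{S} => {SS}   [S → S S]
{SS} => {{S}S}   [S → { S }]
{{S}S} => {{}S}   [S → ε]
{{}S} => {{}{S}}   [S → { S }]
{{}{S}} => {{}{}}   [S → ε]

S => {S} => {SS} => {{S}S} => {{}S} => {{}{S}} => {{}{}}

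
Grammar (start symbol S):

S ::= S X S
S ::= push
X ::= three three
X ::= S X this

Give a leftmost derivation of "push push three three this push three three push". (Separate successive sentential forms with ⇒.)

S ⇒ S X S ⇒ S X S X S ⇒ push X S X S ⇒ push S X this S X S ⇒ push push X this S X S ⇒ push push three three this S X S ⇒ push push three three this push X S ⇒ push push three three this push three three S ⇒ push push three three this push three three push

S ⇒ S X S   [S ::= S X S]
S X S ⇒ S X S X S   [S ::= S X S]
S X S X S ⇒ push X S X S   [S ::= push]
push X S X S ⇒ push S X this S X S   [X ::= S X this]
push S X this S X S ⇒ push push X this S X S   [S ::= push]
push push X this S X S ⇒ push push three three this S X S   [X ::= three three]
push push three three this S X S ⇒ push push three three this push X S   [S ::= push]
push push three three this push X S ⇒ push push three three this push three three S   [X ::= three three]
push push three three this push three three S ⇒ push push three three this push three three push   [S ::= push]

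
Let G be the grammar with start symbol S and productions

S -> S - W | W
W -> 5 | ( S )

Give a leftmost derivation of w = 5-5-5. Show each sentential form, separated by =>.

S => S-W   [S -> S - W]
S-W => S-W-W   [S -> S - W]
S-W-W => W-W-W   [S -> W]
W-W-W => 5-W-W   [W -> 5]
5-W-W => 5-5-W   [W -> 5]
5-5-W => 5-5-5   [W -> 5]

S => S-W => S-W-W => W-W-W => 5-W-W => 5-5-W => 5-5-5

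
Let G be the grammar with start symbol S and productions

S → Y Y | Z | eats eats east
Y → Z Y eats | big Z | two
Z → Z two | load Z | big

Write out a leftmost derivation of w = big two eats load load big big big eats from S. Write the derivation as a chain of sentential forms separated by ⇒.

S ⇒ Y Y ⇒ Z Y eats Y ⇒ big Y eats Y ⇒ big two eats Y ⇒ big two eats Z Y eats ⇒ big two eats load Z Y eats ⇒ big two eats load load Z Y eats ⇒ big two eats load load big Y eats ⇒ big two eats load load big big Z eats ⇒ big two eats load load big big big eats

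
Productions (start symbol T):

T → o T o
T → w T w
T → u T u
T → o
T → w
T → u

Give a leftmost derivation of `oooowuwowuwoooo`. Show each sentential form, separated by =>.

T => oTo => ooToo => oooTooo => ooooToooo => oooowTwoooo => oooowuTuwoooo => oooowuwTwuwoooo => oooowuwowuwoooo

T => oTo   [T → o T o]
oTo => ooToo   [T → o T o]
ooToo => oooTooo   [T → o T o]
oooTooo => ooooToooo   [T → o T o]
ooooToooo => oooowTwoooo   [T → w T w]
oooowTwoooo => oooowuTuwoooo   [T → u T u]
oooowuTuwoooo => oooowuwTwuwoooo   [T → w T w]
oooowuwTwuwoooo => oooowuwowuwoooo   [T → o]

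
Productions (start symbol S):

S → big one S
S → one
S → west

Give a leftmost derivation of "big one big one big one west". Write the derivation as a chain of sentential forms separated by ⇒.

S ⇒ big one S ⇒ big one big one S ⇒ big one big one big one S ⇒ big one big one big one west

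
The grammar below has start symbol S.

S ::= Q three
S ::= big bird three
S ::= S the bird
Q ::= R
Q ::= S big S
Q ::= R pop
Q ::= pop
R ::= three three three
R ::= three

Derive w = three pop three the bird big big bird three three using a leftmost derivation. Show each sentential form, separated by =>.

S => Q three => S big S three => S the bird big S three => Q three the bird big S three => R pop three the bird big S three => three pop three the bird big S three => three pop three the bird big big bird three three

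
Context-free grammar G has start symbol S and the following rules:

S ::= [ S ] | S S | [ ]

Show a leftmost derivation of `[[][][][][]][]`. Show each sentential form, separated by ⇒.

S⇒SS⇒[S]S⇒[SS]S⇒[SSS]S⇒[SSSS]S⇒[SSSSS]S⇒[[]SSSS]S⇒[[][]SSS]S⇒[[][][]SS]S⇒[[][][][]S]S⇒[[][][][][]]S⇒[[][][][][]][]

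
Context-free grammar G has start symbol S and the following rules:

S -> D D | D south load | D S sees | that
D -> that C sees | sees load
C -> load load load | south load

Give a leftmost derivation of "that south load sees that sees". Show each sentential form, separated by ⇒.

S ⇒ D S sees ⇒ that C sees S sees ⇒ that south load sees S sees ⇒ that south load sees that sees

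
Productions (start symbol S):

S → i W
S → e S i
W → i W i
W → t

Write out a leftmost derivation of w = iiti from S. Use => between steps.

S => iW => iiWi => iiti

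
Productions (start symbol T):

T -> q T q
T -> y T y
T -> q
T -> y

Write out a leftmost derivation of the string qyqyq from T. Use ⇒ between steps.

T⇒qTq⇒qyTyq⇒qyqyq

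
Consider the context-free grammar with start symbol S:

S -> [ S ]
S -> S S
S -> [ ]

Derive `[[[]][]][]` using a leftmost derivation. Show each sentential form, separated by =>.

S => SS => [S]S => [SS]S => [[S]S]S => [[[]]S]S => [[[]][]]S => [[[]][]][]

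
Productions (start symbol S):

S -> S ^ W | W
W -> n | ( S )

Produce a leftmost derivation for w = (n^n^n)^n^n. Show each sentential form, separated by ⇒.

S ⇒ S^W   [S -> S ^ W]
S^W ⇒ S^W^W   [S -> S ^ W]
S^W^W ⇒ W^W^W   [S -> W]
W^W^W ⇒ (S)^W^W   [W -> ( S )]
(S)^W^W ⇒ (S^W)^W^W   [S -> S ^ W]
(S^W)^W^W ⇒ (S^W^W)^W^W   [S -> S ^ W]
(S^W^W)^W^W ⇒ (W^W^W)^W^W   [S -> W]
(W^W^W)^W^W ⇒ (n^W^W)^W^W   [W -> n]
(n^W^W)^W^W ⇒ (n^n^W)^W^W   [W -> n]
(n^n^W)^W^W ⇒ (n^n^n)^W^W   [W -> n]
(n^n^n)^W^W ⇒ (n^n^n)^n^W   [W -> n]
(n^n^n)^n^W ⇒ (n^n^n)^n^n   [W -> n]

S ⇒ S^W ⇒ S^W^W ⇒ W^W^W ⇒ (S)^W^W ⇒ (S^W)^W^W ⇒ (S^W^W)^W^W ⇒ (W^W^W)^W^W ⇒ (n^W^W)^W^W ⇒ (n^n^W)^W^W ⇒ (n^n^n)^W^W ⇒ (n^n^n)^n^W ⇒ (n^n^n)^n^n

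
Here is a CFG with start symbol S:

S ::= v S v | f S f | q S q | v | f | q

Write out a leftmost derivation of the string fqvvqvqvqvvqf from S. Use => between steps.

S => fSf => fqSqf => fqvSvqf => fqvvSvvqf => fqvvqSqvvqf => fqvvqvSvqvvqf => fqvvqvqvqvvqf

S => fSf   [S ::= f S f]
fSf => fqSqf   [S ::= q S q]
fqSqf => fqvSvqf   [S ::= v S v]
fqvSvqf => fqvvSvvqf   [S ::= v S v]
fqvvSvvqf => fqvvqSqvvqf   [S ::= q S q]
fqvvqSqvvqf => fqvvqvSvqvvqf   [S ::= v S v]
fqvvqvSvqvvqf => fqvvqvqvqvvqf   [S ::= q]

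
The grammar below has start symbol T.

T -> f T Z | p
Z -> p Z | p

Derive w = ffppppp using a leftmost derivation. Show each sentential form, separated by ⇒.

T ⇒ fTZ ⇒ ffTZZ ⇒ ffpZZ ⇒ ffppZZ ⇒ ffpppZZ ⇒ ffppppZ ⇒ ffppppp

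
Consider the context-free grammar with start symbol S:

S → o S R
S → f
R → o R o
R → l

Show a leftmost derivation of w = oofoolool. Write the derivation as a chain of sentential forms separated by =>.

S => oSR => ooSRR => oofRR => oofoRoR => oofooRooR => oofoolooR => oofoolool

S => oSR   [S → o S R]
oSR => ooSRR   [S → o S R]
ooSRR => oofRR   [S → f]
oofRR => oofoRoR   [R → o R o]
oofoRoR => oofooRooR   [R → o R o]
oofooRooR => oofoolooR   [R → l]
oofoolooR => oofoolool   [R → l]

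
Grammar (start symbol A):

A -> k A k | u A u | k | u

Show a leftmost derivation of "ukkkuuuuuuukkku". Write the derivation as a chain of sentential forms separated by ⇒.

A⇒uAu⇒ukAku⇒ukkAkku⇒ukkkAkkku⇒ukkkuAukkku⇒ukkkuuAuukkku⇒ukkkuuuAuuukkku⇒ukkkuuuuuuukkku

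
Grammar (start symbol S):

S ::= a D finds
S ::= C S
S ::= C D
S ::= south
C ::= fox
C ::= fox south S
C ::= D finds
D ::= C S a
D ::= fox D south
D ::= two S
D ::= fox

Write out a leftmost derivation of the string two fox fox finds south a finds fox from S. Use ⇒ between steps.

S ⇒ C D   [S ::= C D]
C D ⇒ D finds D   [C ::= D finds]
D finds D ⇒ C S a finds D   [D ::= C S a]
C S a finds D ⇒ D finds S a finds D   [C ::= D finds]
D finds S a finds D ⇒ two S finds S a finds D   [D ::= two S]
two S finds S a finds D ⇒ two C D finds S a finds D   [S ::= C D]
two C D finds S a finds D ⇒ two fox D finds S a finds D   [C ::= fox]
two fox D finds S a finds D ⇒ two fox fox finds S a finds D   [D ::= fox]
two fox fox finds S a finds D ⇒ two fox fox finds south a finds D   [S ::= south]
two fox fox finds south a finds D ⇒ two fox fox finds south a finds fox   [D ::= fox]

S ⇒ C D ⇒ D finds D ⇒ C S a finds D ⇒ D finds S a finds D ⇒ two S finds S a finds D ⇒ two C D finds S a finds D ⇒ two fox D finds S a finds D ⇒ two fox fox finds S a finds D ⇒ two fox fox finds south a finds D ⇒ two fox fox finds south a finds fox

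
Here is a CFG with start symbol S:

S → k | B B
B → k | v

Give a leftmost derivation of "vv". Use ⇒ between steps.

S ⇒ BB   [S → B B]
BB ⇒ vB   [B → v]
vB ⇒ vv   [B → v]

S ⇒ BB ⇒ vB ⇒ vv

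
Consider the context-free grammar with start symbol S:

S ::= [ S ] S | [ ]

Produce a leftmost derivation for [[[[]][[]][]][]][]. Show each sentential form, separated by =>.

S=>[S]S=>[[S]S]S=>[[[S]S]S]S=>[[[[]]S]S]S=>[[[[]][S]S]S]S=>[[[[]][[]]S]S]S=>[[[[]][[]][]]S]S=>[[[[]][[]][]][]]S=>[[[[]][[]][]][]][]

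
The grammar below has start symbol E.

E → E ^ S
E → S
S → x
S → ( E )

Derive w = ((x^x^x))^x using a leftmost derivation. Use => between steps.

E => E^S => S^S => (E)^S => (S)^S => ((E))^S => ((E^S))^S => ((E^S^S))^S => ((S^S^S))^S => ((x^S^S))^S => ((x^x^S))^S => ((x^x^x))^S => ((x^x^x))^x

E => E^S   [E → E ^ S]
E^S => S^S   [E → S]
S^S => (E)^S   [S → ( E )]
(E)^S => (S)^S   [E → S]
(S)^S => ((E))^S   [S → ( E )]
((E))^S => ((E^S))^S   [E → E ^ S]
((E^S))^S => ((E^S^S))^S   [E → E ^ S]
((E^S^S))^S => ((S^S^S))^S   [E → S]
((S^S^S))^S => ((x^S^S))^S   [S → x]
((x^S^S))^S => ((x^x^S))^S   [S → x]
((x^x^S))^S => ((x^x^x))^S   [S → x]
((x^x^x))^S => ((x^x^x))^x   [S → x]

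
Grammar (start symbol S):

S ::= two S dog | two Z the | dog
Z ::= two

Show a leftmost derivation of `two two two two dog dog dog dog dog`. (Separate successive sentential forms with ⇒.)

S ⇒ two S dog ⇒ two two S dog dog ⇒ two two two S dog dog dog ⇒ two two two two S dog dog dog dog ⇒ two two two two dog dog dog dog dog

S ⇒ two S dog   [S ::= two S dog]
two S dog ⇒ two two S dog dog   [S ::= two S dog]
two two S dog dog ⇒ two two two S dog dog dog   [S ::= two S dog]
two two two S dog dog dog ⇒ two two two two S dog dog dog dog   [S ::= two S dog]
two two two two S dog dog dog dog ⇒ two two two two dog dog dog dog dog   [S ::= dog]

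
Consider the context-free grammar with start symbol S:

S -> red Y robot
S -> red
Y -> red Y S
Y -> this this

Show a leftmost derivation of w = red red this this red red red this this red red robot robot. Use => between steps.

S => red Y robot => red red Y S robot => red red this this S robot => red red this this red Y robot robot => red red this this red red Y S robot robot => red red this this red red red Y S S robot robot => red red this this red red red this this S S robot robot => red red this this red red red this this red S robot robot => red red this this red red red this this red red robot robot

S => red Y robot   [S -> red Y robot]
red Y robot => red red Y S robot   [Y -> red Y S]
red red Y S robot => red red this this S robot   [Y -> this this]
red red this this S robot => red red this this red Y robot robot   [S -> red Y robot]
red red this this red Y robot robot => red red this this red red Y S robot robot   [Y -> red Y S]
red red this this red red Y S robot robot => red red this this red red red Y S S robot robot   [Y -> red Y S]
red red this this red red red Y S S robot robot => red red this this red red red this this S S robot robot   [Y -> this this]
red red this this red red red this this S S robot robot => red red this this red red red this this red S robot robot   [S -> red]
red red this this red red red this this red S robot robot => red red this this red red red this this red red robot robot   [S -> red]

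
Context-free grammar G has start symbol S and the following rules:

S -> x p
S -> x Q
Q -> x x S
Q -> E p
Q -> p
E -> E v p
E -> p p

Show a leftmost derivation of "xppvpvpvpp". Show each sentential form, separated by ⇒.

S ⇒ xQ   [S -> x Q]
xQ ⇒ xEp   [Q -> E p]
xEp ⇒ xEvpp   [E -> E v p]
xEvpp ⇒ xEvpvpp   [E -> E v p]
xEvpvpp ⇒ xEvpvpvpp   [E -> E v p]
xEvpvpvpp ⇒ xppvpvpvpp   [E -> p p]

S ⇒ xQ ⇒ xEp ⇒ xEvpp ⇒ xEvpvpp ⇒ xEvpvpvpp ⇒ xppvpvpvpp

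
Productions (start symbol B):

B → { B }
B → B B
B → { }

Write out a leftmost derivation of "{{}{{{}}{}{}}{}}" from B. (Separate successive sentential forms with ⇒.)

B ⇒ {B}   [B → { B }]
{B} ⇒ {BB}   [B → B B]
{BB} ⇒ {BBB}   [B → B B]
{BBB} ⇒ {{}BB}   [B → { }]
{{}BB} ⇒ {{}{B}B}   [B → { B }]
{{}{B}B} ⇒ {{}{BB}B}   [B → B B]
{{}{BB}B} ⇒ {{}{BBB}B}   [B → B B]
{{}{BBB}B} ⇒ {{}{{B}BB}B}   [B → { B }]
{{}{{B}BB}B} ⇒ {{}{{{}}BB}B}   [B → { }]
{{}{{{}}BB}B} ⇒ {{}{{{}}{}B}B}   [B → { }]
{{}{{{}}{}B}B} ⇒ {{}{{{}}{}{}}B}   [B → { }]
{{}{{{}}{}{}}B} ⇒ {{}{{{}}{}{}}{}}   [B → { }]

B ⇒ {B} ⇒ {BB} ⇒ {BBB} ⇒ {{}BB} ⇒ {{}{B}B} ⇒ {{}{BB}B} ⇒ {{}{BBB}B} ⇒ {{}{{B}BB}B} ⇒ {{}{{{}}BB}B} ⇒ {{}{{{}}{}B}B} ⇒ {{}{{{}}{}{}}B} ⇒ {{}{{{}}{}{}}{}}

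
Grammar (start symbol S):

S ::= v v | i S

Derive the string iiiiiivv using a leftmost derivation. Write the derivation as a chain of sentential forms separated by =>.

S => iS => iiS => iiiS => iiiiS => iiiiiS => iiiiiiS => iiiiiivv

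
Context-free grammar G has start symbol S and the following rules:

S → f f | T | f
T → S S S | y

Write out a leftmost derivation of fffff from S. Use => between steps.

S => T => SSS => fSS => fTS => fSSSS => ffSSS => fffSS => ffffS => fffff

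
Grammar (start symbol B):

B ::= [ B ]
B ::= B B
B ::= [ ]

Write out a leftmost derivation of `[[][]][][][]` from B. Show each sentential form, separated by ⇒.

B ⇒ BB ⇒ BBB ⇒ BBBB ⇒ [B]BBB ⇒ [BB]BBB ⇒ [[]B]BBB ⇒ [[][]]BBB ⇒ [[][]][]BB ⇒ [[][]][][]B ⇒ [[][]][][][]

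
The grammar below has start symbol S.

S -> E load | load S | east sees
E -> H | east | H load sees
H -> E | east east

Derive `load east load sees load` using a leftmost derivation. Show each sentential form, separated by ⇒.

S ⇒ load S ⇒ load E load ⇒ load H load sees load ⇒ load E load sees load ⇒ load east load sees load

S ⇒ load S   [S -> load S]
load S ⇒ load E load   [S -> E load]
load E load ⇒ load H load sees load   [E -> H load sees]
load H load sees load ⇒ load E load sees load   [H -> E]
load E load sees load ⇒ load east load sees load   [E -> east]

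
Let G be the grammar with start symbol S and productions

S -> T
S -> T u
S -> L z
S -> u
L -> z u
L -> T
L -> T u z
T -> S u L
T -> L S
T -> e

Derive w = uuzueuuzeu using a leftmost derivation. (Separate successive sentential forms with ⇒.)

S⇒Tu⇒LSu⇒TSu⇒SuLSu⇒uuLSu⇒uuTuzSu⇒uuLSuzSu⇒uuzuSuzSu⇒uuzuTuuzSu⇒uuzueuuzSu⇒uuzueuuzTu⇒uuzueuuzeu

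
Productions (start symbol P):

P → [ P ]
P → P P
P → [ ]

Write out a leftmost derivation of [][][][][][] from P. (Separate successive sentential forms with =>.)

P => PP   [P → P P]
PP => PPP   [P → P P]
PPP => PPPP   [P → P P]
PPPP => PPPPP   [P → P P]
PPPPP => []PPPP   [P → [ ]]
[]PPPP => [][]PPP   [P → [ ]]
[][]PPP => [][]PPPP   [P → P P]
[][]PPPP => [][][]PPP   [P → [ ]]
[][][]PPP => [][][][]PP   [P → [ ]]
[][][][]PP => [][][][][]P   [P → [ ]]
[][][][][]P => [][][][][][]   [P → [ ]]

P => PP => PPP => PPPP => PPPPP => []PPPP => [][]PPP => [][]PPPP => [][][]PPP => [][][][]PP => [][][][][]P => [][][][][][]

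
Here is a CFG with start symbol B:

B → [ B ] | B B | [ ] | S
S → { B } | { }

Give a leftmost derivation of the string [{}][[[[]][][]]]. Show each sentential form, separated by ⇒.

B ⇒ BB   [B → B B]
BB ⇒ [B]B   [B → [ B ]]
[B]B ⇒ [S]B   [B → S]
[S]B ⇒ [{}]B   [S → { }]
[{}]B ⇒ [{}][B]   [B → [ B ]]
[{}][B] ⇒ [{}][[B]]   [B → [ B ]]
[{}][[B]] ⇒ [{}][[BB]]   [B → B B]
[{}][[BB]] ⇒ [{}][[BBB]]   [B → B B]
[{}][[BBB]] ⇒ [{}][[[B]BB]]   [B → [ B ]]
[{}][[[B]BB]] ⇒ [{}][[[[]]BB]]   [B → [ ]]
[{}][[[[]]BB]] ⇒ [{}][[[[]][]B]]   [B → [ ]]
[{}][[[[]][]B]] ⇒ [{}][[[[]][][]]]   [B → [ ]]

B⇒BB⇒[B]B⇒[S]B⇒[{}]B⇒[{}][B]⇒[{}][[B]]⇒[{}][[BB]]⇒[{}][[BBB]]⇒[{}][[[B]BB]]⇒[{}][[[[]]BB]]⇒[{}][[[[]][]B]]⇒[{}][[[[]][][]]]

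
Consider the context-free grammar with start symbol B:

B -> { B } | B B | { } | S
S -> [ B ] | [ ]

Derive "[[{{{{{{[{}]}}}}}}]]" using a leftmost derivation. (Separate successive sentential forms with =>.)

B => S   [B -> S]
S => [B]   [S -> [ B ]]
[B] => [S]   [B -> S]
[S] => [[B]]   [S -> [ B ]]
[[B]] => [[{B}]]   [B -> { B }]
[[{B}]] => [[{{B}}]]   [B -> { B }]
[[{{B}}]] => [[{{{B}}}]]   [B -> { B }]
[[{{{B}}}]] => [[{{{{B}}}}]]   [B -> { B }]
[[{{{{B}}}}]] => [[{{{{{B}}}}}]]   [B -> { B }]
[[{{{{{B}}}}}]] => [[{{{{{{B}}}}}}]]   [B -> { B }]
[[{{{{{{B}}}}}}]] => [[{{{{{{S}}}}}}]]   [B -> S]
[[{{{{{{S}}}}}}]] => [[{{{{{{[B]}}}}}}]]   [S -> [ B ]]
[[{{{{{{[B]}}}}}}]] => [[{{{{{{[{}]}}}}}}]]   [B -> { }]

B => S => [B] => [S] => [[B]] => [[{B}]] => [[{{B}}]] => [[{{{B}}}]] => [[{{{{B}}}}]] => [[{{{{{B}}}}}]] => [[{{{{{{B}}}}}}]] => [[{{{{{{S}}}}}}]] => [[{{{{{{[B]}}}}}}]] => [[{{{{{{[{}]}}}}}}]]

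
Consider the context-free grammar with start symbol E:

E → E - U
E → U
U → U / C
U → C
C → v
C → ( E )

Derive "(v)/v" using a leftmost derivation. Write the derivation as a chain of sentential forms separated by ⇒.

E ⇒ U ⇒ U/C ⇒ C/C ⇒ (E)/C ⇒ (U)/C ⇒ (C)/C ⇒ (v)/C ⇒ (v)/v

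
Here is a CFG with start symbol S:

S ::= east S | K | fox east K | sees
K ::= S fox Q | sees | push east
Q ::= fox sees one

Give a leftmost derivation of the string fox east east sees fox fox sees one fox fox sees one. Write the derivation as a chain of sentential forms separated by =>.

S => K => S fox Q => fox east K fox Q => fox east S fox Q fox Q => fox east east S fox Q fox Q => fox east east K fox Q fox Q => fox east east sees fox Q fox Q => fox east east sees fox fox sees one fox Q => fox east east sees fox fox sees one fox fox sees one

S => K   [S ::= K]
K => S fox Q   [K ::= S fox Q]
S fox Q => fox east K fox Q   [S ::= fox east K]
fox east K fox Q => fox east S fox Q fox Q   [K ::= S fox Q]
fox east S fox Q fox Q => fox east east S fox Q fox Q   [S ::= east S]
fox east east S fox Q fox Q => fox east east K fox Q fox Q   [S ::= K]
fox east east K fox Q fox Q => fox east east sees fox Q fox Q   [K ::= sees]
fox east east sees fox Q fox Q => fox east east sees fox fox sees one fox Q   [Q ::= fox sees one]
fox east east sees fox fox sees one fox Q => fox east east sees fox fox sees one fox fox sees one   [Q ::= fox sees one]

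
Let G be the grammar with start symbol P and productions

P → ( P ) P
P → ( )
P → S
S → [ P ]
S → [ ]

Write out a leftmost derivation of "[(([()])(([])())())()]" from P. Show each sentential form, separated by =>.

P=>S=>[P]=>[(P)P]=>[((P)P)P]=>[((S)P)P]=>[(([P])P)P]=>[(([()])P)P]=>[(([()])(P)P)P]=>[(([()])((P)P)P)P]=>[(([()])((S)P)P)P]=>[(([()])(([])P)P)P]=>[(([()])(([])())P)P]=>[(([()])(([])())())P]=>[(([()])(([])())())()]

P => S   [P → S]
S => [P]   [S → [ P ]]
[P] => [(P)P]   [P → ( P ) P]
[(P)P] => [((P)P)P]   [P → ( P ) P]
[((P)P)P] => [((S)P)P]   [P → S]
[((S)P)P] => [(([P])P)P]   [S → [ P ]]
[(([P])P)P] => [(([()])P)P]   [P → ( )]
[(([()])P)P] => [(([()])(P)P)P]   [P → ( P ) P]
[(([()])(P)P)P] => [(([()])((P)P)P)P]   [P → ( P ) P]
[(([()])((P)P)P)P] => [(([()])((S)P)P)P]   [P → S]
[(([()])((S)P)P)P] => [(([()])(([])P)P)P]   [S → [ ]]
[(([()])(([])P)P)P] => [(([()])(([])())P)P]   [P → ( )]
[(([()])(([])())P)P] => [(([()])(([])())())P]   [P → ( )]
[(([()])(([])())())P] => [(([()])(([])())())()]   [P → ( )]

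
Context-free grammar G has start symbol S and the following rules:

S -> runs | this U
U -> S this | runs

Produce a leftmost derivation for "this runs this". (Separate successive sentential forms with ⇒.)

S ⇒ this U ⇒ this S this ⇒ this runs this

S ⇒ this U   [S -> this U]
this U ⇒ this S this   [U -> S this]
this S this ⇒ this runs this   [S -> runs]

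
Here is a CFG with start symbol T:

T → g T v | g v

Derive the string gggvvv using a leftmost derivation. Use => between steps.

T => gTv => ggTvv => gggvvv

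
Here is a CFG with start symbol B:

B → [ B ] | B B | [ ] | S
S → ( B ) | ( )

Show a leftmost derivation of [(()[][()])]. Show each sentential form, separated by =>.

B => [B]   [B → [ B ]]
[B] => [S]   [B → S]
[S] => [(B)]   [S → ( B )]
[(B)] => [(BB)]   [B → B B]
[(BB)] => [(SB)]   [B → S]
[(SB)] => [(()B)]   [S → ( )]
[(()B)] => [(()BB)]   [B → B B]
[(()BB)] => [(()[]B)]   [B → [ ]]
[(()[]B)] => [(()[][B])]   [B → [ B ]]
[(()[][B])] => [(()[][S])]   [B → S]
[(()[][S])] => [(()[][()])]   [S → ( )]

B => [B] => [S] => [(B)] => [(BB)] => [(SB)] => [(()B)] => [(()BB)] => [(()[]B)] => [(()[][B])] => [(()[][S])] => [(()[][()])]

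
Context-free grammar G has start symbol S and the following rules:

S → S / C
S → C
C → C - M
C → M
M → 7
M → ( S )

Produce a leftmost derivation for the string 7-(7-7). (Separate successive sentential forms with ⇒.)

S ⇒ C ⇒ C-M ⇒ M-M ⇒ 7-M ⇒ 7-(S) ⇒ 7-(C) ⇒ 7-(C-M) ⇒ 7-(M-M) ⇒ 7-(7-M) ⇒ 7-(7-7)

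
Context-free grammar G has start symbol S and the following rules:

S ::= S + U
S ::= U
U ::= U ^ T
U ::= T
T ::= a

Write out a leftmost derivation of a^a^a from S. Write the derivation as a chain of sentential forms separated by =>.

S=>U=>U^T=>U^T^T=>T^T^T=>a^T^T=>a^a^T=>a^a^a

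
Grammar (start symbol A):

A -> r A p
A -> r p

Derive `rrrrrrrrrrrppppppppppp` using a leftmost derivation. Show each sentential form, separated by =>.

A => rAp   [A -> r A p]
rAp => rrApp   [A -> r A p]
rrApp => rrrAppp   [A -> r A p]
rrrAppp => rrrrApppp   [A -> r A p]
rrrrApppp => rrrrrAppppp   [A -> r A p]
rrrrrAppppp => rrrrrrApppppp   [A -> r A p]
rrrrrrApppppp => rrrrrrrAppppppp   [A -> r A p]
rrrrrrrAppppppp => rrrrrrrrApppppppp   [A -> r A p]
rrrrrrrrApppppppp => rrrrrrrrrAppppppppp   [A -> r A p]
rrrrrrrrrAppppppppp => rrrrrrrrrrApppppppppp   [A -> r A p]
rrrrrrrrrrApppppppppp => rrrrrrrrrrrppppppppppp   [A -> r p]

A => rAp => rrApp => rrrAppp => rrrrApppp => rrrrrAppppp => rrrrrrApppppp => rrrrrrrAppppppp => rrrrrrrrApppppppp => rrrrrrrrrAppppppppp => rrrrrrrrrrApppppppppp => rrrrrrrrrrrppppppppppp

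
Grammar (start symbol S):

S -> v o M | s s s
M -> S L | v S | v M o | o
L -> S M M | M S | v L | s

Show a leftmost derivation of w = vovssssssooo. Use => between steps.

S=>voM=>vovMo=>vovSLo=>vovsssLo=>vovsssSMMo=>vovssssssMMo=>vovssssssoMo=>vovssssssooo

S => voM   [S -> v o M]
voM => vovMo   [M -> v M o]
vovMo => vovSLo   [M -> S L]
vovSLo => vovsssLo   [S -> s s s]
vovsssLo => vovsssSMMo   [L -> S M M]
vovsssSMMo => vovssssssMMo   [S -> s s s]
vovssssssMMo => vovssssssoMo   [M -> o]
vovssssssoMo => vovssssssooo   [M -> o]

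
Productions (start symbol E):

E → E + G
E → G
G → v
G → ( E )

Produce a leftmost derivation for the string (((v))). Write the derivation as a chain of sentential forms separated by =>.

E => G   [E → G]
G => (E)   [G → ( E )]
(E) => (G)   [E → G]
(G) => ((E))   [G → ( E )]
((E)) => ((G))   [E → G]
((G)) => (((E)))   [G → ( E )]
(((E))) => (((G)))   [E → G]
(((G))) => (((v)))   [G → v]

E => G => (E) => (G) => ((E)) => ((G)) => (((E))) => (((G))) => (((v)))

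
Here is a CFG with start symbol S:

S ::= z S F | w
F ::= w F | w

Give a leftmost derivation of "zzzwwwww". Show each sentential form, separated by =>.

S => zSF   [S ::= z S F]
zSF => zzSFF   [S ::= z S F]
zzSFF => zzzSFFF   [S ::= z S F]
zzzSFFF => zzzwFFF   [S ::= w]
zzzwFFF => zzzwwFF   [F ::= w]
zzzwwFF => zzzwwwF   [F ::= w]
zzzwwwF => zzzwwwwF   [F ::= w F]
zzzwwwwF => zzzwwwww   [F ::= w]

S => zSF => zzSFF => zzzSFFF => zzzwFFF => zzzwwFF => zzzwwwF => zzzwwwwF => zzzwwwww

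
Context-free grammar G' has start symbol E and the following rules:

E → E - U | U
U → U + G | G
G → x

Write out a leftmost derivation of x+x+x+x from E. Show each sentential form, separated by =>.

E => U => U+G => U+G+G => U+G+G+G => G+G+G+G => x+G+G+G => x+x+G+G => x+x+x+G => x+x+x+x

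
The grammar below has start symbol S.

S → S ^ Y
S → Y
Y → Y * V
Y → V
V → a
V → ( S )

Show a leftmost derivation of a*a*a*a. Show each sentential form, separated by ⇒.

S⇒Y⇒Y*V⇒Y*V*V⇒Y*V*V*V⇒V*V*V*V⇒a*V*V*V⇒a*a*V*V⇒a*a*a*V⇒a*a*a*a

S ⇒ Y   [S → Y]
Y ⇒ Y*V   [Y → Y * V]
Y*V ⇒ Y*V*V   [Y → Y * V]
Y*V*V ⇒ Y*V*V*V   [Y → Y * V]
Y*V*V*V ⇒ V*V*V*V   [Y → V]
V*V*V*V ⇒ a*V*V*V   [V → a]
a*V*V*V ⇒ a*a*V*V   [V → a]
a*a*V*V ⇒ a*a*a*V   [V → a]
a*a*a*V ⇒ a*a*a*a   [V → a]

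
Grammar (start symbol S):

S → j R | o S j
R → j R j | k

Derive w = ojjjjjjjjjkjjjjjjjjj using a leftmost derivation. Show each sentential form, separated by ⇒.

S ⇒ oSj   [S → o S j]
oSj ⇒ ojRj   [S → j R]
ojRj ⇒ ojjRjj   [R → j R j]
ojjRjj ⇒ ojjjRjjj   [R → j R j]
ojjjRjjj ⇒ ojjjjRjjjj   [R → j R j]
ojjjjRjjjj ⇒ ojjjjjRjjjjj   [R → j R j]
ojjjjjRjjjjj ⇒ ojjjjjjRjjjjjj   [R → j R j]
ojjjjjjRjjjjjj ⇒ ojjjjjjjRjjjjjjj   [R → j R j]
ojjjjjjjRjjjjjjj ⇒ ojjjjjjjjRjjjjjjjj   [R → j R j]
ojjjjjjjjRjjjjjjjj ⇒ ojjjjjjjjjRjjjjjjjjj   [R → j R j]
ojjjjjjjjjRjjjjjjjjj ⇒ ojjjjjjjjjkjjjjjjjjj   [R → k]

S ⇒ oSj ⇒ ojRj ⇒ ojjRjj ⇒ ojjjRjjj ⇒ ojjjjRjjjj ⇒ ojjjjjRjjjjj ⇒ ojjjjjjRjjjjjj ⇒ ojjjjjjjRjjjjjjj ⇒ ojjjjjjjjRjjjjjjjj ⇒ ojjjjjjjjjRjjjjjjjjj ⇒ ojjjjjjjjjkjjjjjjjjj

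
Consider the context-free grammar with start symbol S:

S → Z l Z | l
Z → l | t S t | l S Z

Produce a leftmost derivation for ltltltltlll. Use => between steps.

S => ZlZ   [S → Z l Z]
ZlZ => lSZlZ   [Z → l S Z]
lSZlZ => lZlZZlZ   [S → Z l Z]
lZlZZlZ => ltStlZZlZ   [Z → t S t]
ltStlZZlZ => ltltlZZlZ   [S → l]
ltltlZZlZ => ltltltStZlZ   [Z → t S t]
ltltltStZlZ => ltltltltZlZ   [S → l]
ltltltltZlZ => ltltltltllZ   [Z → l]
ltltltltllZ => ltltltltlll   [Z → l]

S=>ZlZ=>lSZlZ=>lZlZZlZ=>ltStlZZlZ=>ltltlZZlZ=>ltltltStZlZ=>ltltltltZlZ=>ltltltltllZ=>ltltltltlll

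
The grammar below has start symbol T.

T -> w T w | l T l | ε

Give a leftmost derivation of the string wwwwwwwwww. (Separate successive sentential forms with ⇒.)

T ⇒ wTw ⇒ wwTww ⇒ wwwTwww ⇒ wwwwTwwww ⇒ wwwwwTwwwww ⇒ wwwwwwwwww

T ⇒ wTw   [T -> w T w]
wTw ⇒ wwTww   [T -> w T w]
wwTww ⇒ wwwTwww   [T -> w T w]
wwwTwww ⇒ wwwwTwwww   [T -> w T w]
wwwwTwwww ⇒ wwwwwTwwwww   [T -> w T w]
wwwwwTwwwww ⇒ wwwwwwwwww   [T -> ε]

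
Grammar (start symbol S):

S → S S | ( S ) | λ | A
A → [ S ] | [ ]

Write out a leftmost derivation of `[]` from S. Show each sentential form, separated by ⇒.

S ⇒ SS ⇒ SSS ⇒ ASS ⇒ []SS ⇒ []S ⇒ []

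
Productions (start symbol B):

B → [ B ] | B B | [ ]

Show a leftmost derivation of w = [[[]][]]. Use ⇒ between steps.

B ⇒ [B] ⇒ [BB] ⇒ [[B]B] ⇒ [[[]]B] ⇒ [[[]][]]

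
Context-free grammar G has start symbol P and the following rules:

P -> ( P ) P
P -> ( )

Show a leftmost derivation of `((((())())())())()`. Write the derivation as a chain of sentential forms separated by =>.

P=>(P)P=>((P)P)P=>(((P)P)P)P=>((((P)P)P)P)P=>((((())P)P)P)P=>((((())())P)P)P=>((((())())())P)P=>((((())())())())P=>((((())())())())()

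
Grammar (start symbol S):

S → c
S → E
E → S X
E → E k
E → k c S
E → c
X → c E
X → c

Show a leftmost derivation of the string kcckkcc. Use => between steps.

S => E   [S → E]
E => SX   [E → S X]
SX => EX   [S → E]
EX => EkX   [E → E k]
EkX => kcSkX   [E → k c S]
kcSkX => kcEkX   [S → E]
kcEkX => kcEkkX   [E → E k]
kcEkkX => kcckkX   [E → c]
kcckkX => kcckkcE   [X → c E]
kcckkcE => kcckkcc   [E → c]

S=>E=>SX=>EX=>EkX=>kcSkX=>kcEkX=>kcEkkX=>kcckkX=>kcckkcE=>kcckkcc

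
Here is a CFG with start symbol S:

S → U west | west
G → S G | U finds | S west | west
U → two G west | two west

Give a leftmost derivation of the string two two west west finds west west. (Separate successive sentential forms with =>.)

S => U west   [S → U west]
U west => two G west west   [U → two G west]
two G west west => two U finds west west   [G → U finds]
two U finds west west => two two G west finds west west   [U → two G west]
two two G west finds west west => two two west west finds west west   [G → west]

S => U west => two G west west => two U finds west west => two two G west finds west west => two two west west finds west west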